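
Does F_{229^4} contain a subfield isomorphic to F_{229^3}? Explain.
No: F_{229^3} is not a subfield of F_{229^4}

F_{p^m} embeds in F_{p^n} iff m | n. Here 3 ∤ 4 (since 4 = 1·3 + 1 with remainder 1 ≠ 0), so F_{229^3} is not a subfield of F_{229^4}. Equivalently: if it were, the tower law would give 3 = [F_{229^3}:F_229] dividing [F_{229^4}:F_229] = 4, contradiction.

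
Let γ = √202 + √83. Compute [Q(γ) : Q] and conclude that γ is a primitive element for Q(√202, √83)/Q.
[Q(γ) : Q] = 4 (equivalently, Q(γ) = Q(√202, √83))

Obviously Q(γ) ⊆ Q(√202, √83), and [Q(√202, √83):Q] = 4 (since 202, 83 are distinct squarefree integers > 1 with 16766 not a perfect square). To show equality we compute the minimal polynomial of γ. From γ = √202 + √83: γ^2 = 202 + 2√(16766) + 83 = 285 + 2√(16766), so γ^2 - 285 = 2√(16766); squaring, (γ^2 - 285)^2 = 4·16766, i.e. γ^4 - 570γ^2 + 81225 - 67064 = 0, i.e. γ^4 - 570γ^2 + 14161 = 0. So γ is a root of x^4 - 570x^2 + 14161. This polynomial is irreducible over Q: it has no rational root (each ±√202 ± √83 is irrational), and any factorization into two quadratics over Q would force √(16766) ∈ Q (pairing opposite roots) or √202, √83 ∈ Q (other pairings), all impossible. Hence [Q(γ):Q] = 4 = [Q(√202, √83):Q], so Q(γ) = Q(√202, √83).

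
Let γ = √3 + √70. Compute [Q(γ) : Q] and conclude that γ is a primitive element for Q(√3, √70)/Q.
[Q(γ) : Q] = 4 (equivalently, Q(γ) = Q(√3, √70))

Obviously Q(γ) ⊆ Q(√3, √70), and [Q(√3, √70):Q] = 4 (since 3, 70 are distinct squarefree integers > 1 with 210 not a perfect square). To show equality we compute the minimal polynomial of γ. From γ = √3 + √70: γ^2 = 3 + 2√(210) + 70 = 73 + 2√(210), so γ^2 - 73 = 2√(210); squaring, (γ^2 - 73)^2 = 4·210, i.e. γ^4 - 146γ^2 + 5329 - 840 = 0, i.e. γ^4 - 146γ^2 + 4489 = 0. So γ is a root of x^4 - 146x^2 + 4489. This polynomial is irreducible over Q: it has no rational root (each ±√3 ± √70 is irrational), and any factorization into two quadratics over Q would force √(210) ∈ Q (pairing opposite roots) or √3, √70 ∈ Q (other pairings), all impossible. Hence [Q(γ):Q] = 4 = [Q(√3, √70):Q], so Q(γ) = Q(√3, √70).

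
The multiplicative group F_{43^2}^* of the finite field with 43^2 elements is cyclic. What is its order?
|F_{43^2}^*| = 1848

F_{43^2} has 43^2 = 1849 elements; its multiplicative group consists of all nonzero elements, so |F_{43^2}^*| = 1849 - 1 = 1848. (It is cyclic since any finite subgroup of the multiplicative group of a field is cyclic.)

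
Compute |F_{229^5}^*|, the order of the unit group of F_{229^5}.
|F_{229^5}^*| = 629763392148

F_{229^5} has 229^5 = 629763392149 elements; its multiplicative group consists of all nonzero elements, so |F_{229^5}^*| = 629763392149 - 1 = 629763392148. (It is cyclic since any finite subgroup of the multiplicative group of a field is cyclic.)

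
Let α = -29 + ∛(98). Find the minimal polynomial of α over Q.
m_α(x) = x^3 + 87x^2 + 2523x + 24291

Set β = α + 29 = ∛(98), so β^3 = 98. Then (α + 29)^3 - 98 = 0, i.e. α is a root of g(x) = (x + 29)^3 - 98 = x^3 + 87x^2 + 2523x + 24291. Since g(x) = h(x + 29) where h(x) = x^3 - 98, and h is irreducible over Q (because 98 is not a perfect cube, so h has no rational root, and a monic cubic with no rational root is irreducible), g is also irreducible (irreducibility is preserved under the substitution x → x + 29). Hence m_α(x) = x^3 + 87x^2 + 2523x + 24291.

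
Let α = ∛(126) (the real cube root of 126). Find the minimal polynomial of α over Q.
m_α(x) = x^3 - 126

α satisfies α^3 = 126, so x^3 - 126 annihilates α. By the rational root test, a rational root p/q (in lowest terms) of x^3 - 126 would satisfy p^3 = 126 q^3, forcing q = 1 and p^3 = 126; but 126 is not a perfect cube, contradiction. A monic cubic over Q with no rational root is irreducible (any nontrivial factorization would include a linear factor). Hence x^3 - 126 is the minimal polynomial of α, and in particular [Q(α):Q] = 3.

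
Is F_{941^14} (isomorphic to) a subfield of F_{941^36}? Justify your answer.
No: F_{941^14} is not a subfield of F_{941^36}

F_{p^m} embeds in F_{p^n} iff m | n. Here 14 ∤ 36 (since 36 = 2·14 + 8 with remainder 8 ≠ 0), so F_{941^14} is not a subfield of F_{941^36}. Equivalently: if it were, the tower law would give 14 = [F_{941^14}:F_941] dividing [F_{941^36}:F_941] = 36, contradiction.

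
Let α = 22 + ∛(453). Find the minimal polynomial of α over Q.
m_α(x) = x^3 - 66x^2 + 1452x - 11101

Set β = α - 22 = ∛(453), so β^3 = 453. Then (α - 22)^3 - 453 = 0, i.e. α is a root of g(x) = (x - 22)^3 - 453 = x^3 - 66x^2 + 1452x - 11101. Since g(x) = h(x - 22) where h(x) = x^3 - 453, and h is irreducible over Q (because 453 is not a perfect cube, so h has no rational root, and a monic cubic with no rational root is irreducible), g is also irreducible (irreducibility is preserved under the substitution x → x - 22). Hence m_α(x) = x^3 - 66x^2 + 1452x - 11101.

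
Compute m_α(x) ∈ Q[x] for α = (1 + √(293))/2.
m_α(x) = x^2 - x - 73

From 2α - 1 = √(293), squaring gives (2α - 1)^2 = 293, i.e. 4α^2 - 4α + 1 = 293, so α^2 - α + (1 - 293)/4 = 0. Since 293 ≡ 1 (mod 4), (1 - 293)/4 = -73 ∈ Z. The polynomial x^2 - x - 73 has discriminant 1 - 4·(-73) = 293, which is not a perfect square in Q (d = 293 is squarefree and ≠ 1), so x^2 - x - 73 is irreducible over Q. It is the minimal polynomial of α.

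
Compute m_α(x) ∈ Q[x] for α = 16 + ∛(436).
m_α(x) = x^3 - 48x^2 + 768x - 4532

Set β = α - 16 = ∛(436), so β^3 = 436. Then (α - 16)^3 - 436 = 0, i.e. α is a root of g(x) = (x - 16)^3 - 436 = x^3 - 48x^2 + 768x - 4532. Since g(x) = h(x - 16) where h(x) = x^3 - 436, and h is irreducible over Q (because 436 is not a perfect cube, so h has no rational root, and a monic cubic with no rational root is irreducible), g is also irreducible (irreducibility is preserved under the substitution x → x - 16). Hence m_α(x) = x^3 - 48x^2 + 768x - 4532.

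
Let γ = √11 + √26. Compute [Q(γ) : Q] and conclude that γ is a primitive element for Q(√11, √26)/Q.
[Q(γ) : Q] = 4 (equivalently, Q(γ) = Q(√11, √26))

Obviously Q(γ) ⊆ Q(√11, √26), and [Q(√11, √26):Q] = 4 (since 11, 26 are distinct squarefree integers > 1 with 286 not a perfect square). To show equality we compute the minimal polynomial of γ. From γ = √11 + √26: γ^2 = 11 + 2√(286) + 26 = 37 + 2√(286), so γ^2 - 37 = 2√(286); squaring, (γ^2 - 37)^2 = 4·286, i.e. γ^4 - 74γ^2 + 1369 - 1144 = 0, i.e. γ^4 - 74γ^2 + 225 = 0. So γ is a root of x^4 - 74x^2 + 225. This polynomial is irreducible over Q: it has no rational root (each ±√11 ± √26 is irrational), and any factorization into two quadratics over Q would force √(286) ∈ Q (pairing opposite roots) or √11, √26 ∈ Q (other pairings), all impossible. Hence [Q(γ):Q] = 4 = [Q(√11, √26):Q], so Q(γ) = Q(√11, √26).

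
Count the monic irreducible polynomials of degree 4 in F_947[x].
There are 201066371418 monic irreducible polynomials of degree 4 over F_947

Each element of F_{947^4} that lies in no proper subfield is a root of exactly one monic irreducible of degree 4 over F_947, and each such polynomial has 4 distinct roots in F_{947^4}. By Möbius inversion the count is N_947(4) = (1/4) Σ_{d|4} μ(4/d) · 947^d = (1/4)(μ(4)·947^1 + μ(2)·947^2 + μ(1)·947^4) = 804265485672/4 = 201066371418.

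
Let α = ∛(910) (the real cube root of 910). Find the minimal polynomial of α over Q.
m_α(x) = x^3 - 910

α satisfies α^3 = 910, so x^3 - 910 annihilates α. By the rational root test, a rational root p/q (in lowest terms) of x^3 - 910 would satisfy p^3 = 910 q^3, forcing q = 1 and p^3 = 910; but 910 is not a perfect cube, contradiction. A monic cubic over Q with no rational root is irreducible (any nontrivial factorization would include a linear factor). Hence x^3 - 910 is the minimal polynomial of α, and in particular [Q(α):Q] = 3.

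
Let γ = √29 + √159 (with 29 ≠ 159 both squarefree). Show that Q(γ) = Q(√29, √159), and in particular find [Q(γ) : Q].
[Q(γ) : Q] = 4 (equivalently, Q(γ) = Q(√29, √159))

Obviously Q(γ) ⊆ Q(√29, √159), and [Q(√29, √159):Q] = 4 (since 29, 159 are distinct squarefree integers > 1 with 4611 not a perfect square). To show equality we compute the minimal polynomial of γ. From γ = √29 + √159: γ^2 = 29 + 2√(4611) + 159 = 188 + 2√(4611), so γ^2 - 188 = 2√(4611); squaring, (γ^2 - 188)^2 = 4·4611, i.e. γ^4 - 376γ^2 + 35344 - 18444 = 0, i.e. γ^4 - 376γ^2 + 16900 = 0. So γ is a root of x^4 - 376x^2 + 16900. This polynomial is irreducible over Q: it has no rational root (each ±√29 ± √159 is irrational), and any factorization into two quadratics over Q would force √(4611) ∈ Q (pairing opposite roots) or √29, √159 ∈ Q (other pairings), all impossible. Hence [Q(γ):Q] = 4 = [Q(√29, √159):Q], so Q(γ) = Q(√29, √159).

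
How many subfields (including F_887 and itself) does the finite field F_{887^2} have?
F_{887^2} has 2 subfields

The subfields of F_{p^n} are exactly the fields F_{p^d} for d | n (each is the fixed field of the unique index-d subgroup of Gal(F_{p^n}/F_p) ≅ Z/nZ). The divisors of n = 2 are {1, 2}, giving 2 subfields: F_{887^1}, F_{887^2}.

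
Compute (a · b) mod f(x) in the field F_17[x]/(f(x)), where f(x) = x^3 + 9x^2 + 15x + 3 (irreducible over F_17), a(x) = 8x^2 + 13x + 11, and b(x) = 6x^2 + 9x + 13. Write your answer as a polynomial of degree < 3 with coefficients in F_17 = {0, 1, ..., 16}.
a · b ≡ 14x^2 + 2x + 3 (mod f(x))

Multiply in F_17[x]: a(x)·b(x) = (8x^2 + 13x + 11)·(6x^2 + 9x + 13) = 14x^4 + 14x^3 + 15x^2 + 13x + 7. This has degree ≥ 3, so divide by f(x) over F_17: 14x^4 + 14x^3 + 15x^2 + 13x + 7 = (14x + 7)·(x^3 + 9x^2 + 15x + 3) + (14x^2 + 2x + 3). Hence a·b ≡ 14x^2 + 2x + 3 (mod f). (F_17[x]/(f) is a field with 17^3 = 4913 elements since f is irreducible of degree 3.)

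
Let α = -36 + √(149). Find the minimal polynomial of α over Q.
m_α(x) = x^2 + 72x + 1147

From α + 36 = √(149), squaring gives (α + 36)^2 = 149, i.e. α^2 + 72α + 1296 = 149, so α^2 + 72α + 1147 = 0. The discriminant of x^2 + 72x + 1147 is (72)^2 - 4·(1147) = 5184 - 4588 = 596, and 4·(149) is not a perfect square in Q since 149 is squarefree and ≠ 1. Hence x^2 + 72x + 1147 is irreducible over Q and is the minimal polynomial of α.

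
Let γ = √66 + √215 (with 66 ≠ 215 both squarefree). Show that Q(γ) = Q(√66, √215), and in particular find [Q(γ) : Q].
[Q(γ) : Q] = 4 (equivalently, Q(γ) = Q(√66, √215))

Obviously Q(γ) ⊆ Q(√66, √215), and [Q(√66, √215):Q] = 4 (since 66, 215 are distinct squarefree integers > 1 with 14190 not a perfect square). To show equality we compute the minimal polynomial of γ. From γ = √66 + √215: γ^2 = 66 + 2√(14190) + 215 = 281 + 2√(14190), so γ^2 - 281 = 2√(14190); squaring, (γ^2 - 281)^2 = 4·14190, i.e. γ^4 - 562γ^2 + 78961 - 56760 = 0, i.e. γ^4 - 562γ^2 + 22201 = 0. So γ is a root of x^4 - 562x^2 + 22201. This polynomial is irreducible over Q: it has no rational root (each ±√66 ± √215 is irrational), and any factorization into two quadratics over Q would force √(14190) ∈ Q (pairing opposite roots) or √66, √215 ∈ Q (other pairings), all impossible. Hence [Q(γ):Q] = 4 = [Q(√66, √215):Q], so Q(γ) = Q(√66, √215).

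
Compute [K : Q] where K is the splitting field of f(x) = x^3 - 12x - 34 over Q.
[K : Q] = 6

By the rational root test, any rational root of the monic integer polynomial f(x) = x^3 - 12x - 34 must be an integer dividing the constant term -34, i.e. one of ±{1, 2, 17, 34}. Evaluating: f(1) = -45, f(-1) = -23, f(2) = -50, f(-2) = -18, f(17) = 4675, f(-17) = -4743, f(34) = 38862, f(-34) = -38930; none is 0, so f has no rational root and is therefore irreducible over Q (a cubic with no linear factor over a field is irreducible). For an irreducible cubic, the Galois group is A_3 or S_3 according as the discriminant disc(f) = -4a^3 - 27b^2 = -4·(-12)^3 - 27·(-34)^2 = -24300 is or is not a square in Q. Here disc(f) = -24300 is not a perfect square in Q, so the Galois group of f over Q is not contained in A_3 and must be all of S_3. The splitting field has degree |S_3| = 6 over Q, so [K : Q] = 6.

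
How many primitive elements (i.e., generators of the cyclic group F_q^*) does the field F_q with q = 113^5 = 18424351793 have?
There are φ(18424351792) = 7149600000 primitive elements

F_q^* is cyclic of order q - 1 = 18424351792. A cyclic group of order m has exactly φ(m) generators. Here m = 18424351792 = 2^4 · 7 · 11 · 251 · 59581, so the number of primitive elements is φ(18424351792) = 7149600000.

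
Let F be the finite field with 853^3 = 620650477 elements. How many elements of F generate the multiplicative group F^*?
There are φ(620650476) = 199190880 primitive elements

F_q^* is cyclic of order q - 1 = 620650476. A cyclic group of order m has exactly φ(m) generators. Here m = 620650476 = 2^2 · 3^2 · 43 · 71 · 5647, so the number of primitive elements is φ(620650476) = 199190880.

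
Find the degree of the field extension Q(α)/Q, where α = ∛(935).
[Q(α):Q] = 3

The minimal polynomial of α is x^3 - 935, irreducible over Q since 935 is not a perfect cube (so x^3 - 935 has no rational root). Hence [Q(α):Q] = deg(m_α) = 3.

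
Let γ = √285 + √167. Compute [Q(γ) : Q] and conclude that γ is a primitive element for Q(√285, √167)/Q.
[Q(γ) : Q] = 4 (equivalently, Q(γ) = Q(√285, √167))

Obviously Q(γ) ⊆ Q(√285, √167), and [Q(√285, √167):Q] = 4 (since 285, 167 are distinct squarefree integers > 1 with 47595 not a perfect square). To show equality we compute the minimal polynomial of γ. From γ = √285 + √167: γ^2 = 285 + 2√(47595) + 167 = 452 + 2√(47595), so γ^2 - 452 = 2√(47595); squaring, (γ^2 - 452)^2 = 4·47595, i.e. γ^4 - 904γ^2 + 204304 - 190380 = 0, i.e. γ^4 - 904γ^2 + 13924 = 0. So γ is a root of x^4 - 904x^2 + 13924. This polynomial is irreducible over Q: it has no rational root (each ±√285 ± √167 is irrational), and any factorization into two quadratics over Q would force √(47595) ∈ Q (pairing opposite roots) or √285, √167 ∈ Q (other pairings), all impossible. Hence [Q(γ):Q] = 4 = [Q(√285, √167):Q], so Q(γ) = Q(√285, √167).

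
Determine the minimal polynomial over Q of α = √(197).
m_α(x) = x^2 - 197

α satisfies α^2 - 197 = 0, so x^2 - 197 annihilates α. Since d = 197 is squarefree and ≠ 1, it is not a perfect square in Q, so x^2 - 197 has no rational root and is therefore irreducible over Q (a degree-2 polynomial over a field is irreducible iff it has no root). Hence m_α(x) = x^2 - 197.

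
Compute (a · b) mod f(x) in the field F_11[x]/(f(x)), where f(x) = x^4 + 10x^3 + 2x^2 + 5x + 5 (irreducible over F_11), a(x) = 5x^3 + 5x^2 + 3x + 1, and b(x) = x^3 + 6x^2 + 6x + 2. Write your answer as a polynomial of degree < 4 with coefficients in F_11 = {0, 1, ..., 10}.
a · b ≡ 3x^3 + 8x^2 + 7x + 10 (mod f(x))

Multiply in F_11[x]: a(x)·b(x) = (5x^3 + 5x^2 + 3x + 1)·(x^3 + 6x^2 + 6x + 2) = 5x^6 + 2x^5 + 8x^4 + 4x^3 + x^2 + x + 2. This has degree ≥ 4, so divide by f(x) over F_11: 5x^6 + 2x^5 + 8x^4 + 4x^3 + x^2 + x + 2 = (5x^2 + 7x + 5)·(x^4 + 10x^3 + 2x^2 + 5x + 5) + (3x^3 + 8x^2 + 7x + 10). Hence a·b ≡ 3x^3 + 8x^2 + 7x + 10 (mod f). (F_11[x]/(f) is a field with 11^4 = 14641 elements since f is irreducible of degree 4.)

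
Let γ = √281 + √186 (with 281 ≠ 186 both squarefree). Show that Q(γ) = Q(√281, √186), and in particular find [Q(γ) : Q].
[Q(γ) : Q] = 4 (equivalently, Q(γ) = Q(√281, √186))

Obviously Q(γ) ⊆ Q(√281, √186), and [Q(√281, √186):Q] = 4 (since 281, 186 are distinct squarefree integers > 1 with 52266 not a perfect square). To show equality we compute the minimal polynomial of γ. From γ = √281 + √186: γ^2 = 281 + 2√(52266) + 186 = 467 + 2√(52266), so γ^2 - 467 = 2√(52266); squaring, (γ^2 - 467)^2 = 4·52266, i.e. γ^4 - 934γ^2 + 218089 - 209064 = 0, i.e. γ^4 - 934γ^2 + 9025 = 0. So γ is a root of x^4 - 934x^2 + 9025. This polynomial is irreducible over Q: it has no rational root (each ±√281 ± √186 is irrational), and any factorization into two quadratics over Q would force √(52266) ∈ Q (pairing opposite roots) or √281, √186 ∈ Q (other pairings), all impossible. Hence [Q(γ):Q] = 4 = [Q(√281, √186):Q], so Q(γ) = Q(√281, √186).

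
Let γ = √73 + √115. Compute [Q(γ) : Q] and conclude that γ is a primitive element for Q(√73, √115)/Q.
[Q(γ) : Q] = 4 (equivalently, Q(γ) = Q(√73, √115))

Obviously Q(γ) ⊆ Q(√73, √115), and [Q(√73, √115):Q] = 4 (since 73, 115 are distinct squarefree integers > 1 with 8395 not a perfect square). To show equality we compute the minimal polynomial of γ. From γ = √73 + √115: γ^2 = 73 + 2√(8395) + 115 = 188 + 2√(8395), so γ^2 - 188 = 2√(8395); squaring, (γ^2 - 188)^2 = 4·8395, i.e. γ^4 - 376γ^2 + 35344 - 33580 = 0, i.e. γ^4 - 376γ^2 + 1764 = 0. So γ is a root of x^4 - 376x^2 + 1764. This polynomial is irreducible over Q: it has no rational root (each ±√73 ± √115 is irrational), and any factorization into two quadratics over Q would force √(8395) ∈ Q (pairing opposite roots) or √73, √115 ∈ Q (other pairings), all impossible. Hence [Q(γ):Q] = 4 = [Q(√73, √115):Q], so Q(γ) = Q(√73, √115).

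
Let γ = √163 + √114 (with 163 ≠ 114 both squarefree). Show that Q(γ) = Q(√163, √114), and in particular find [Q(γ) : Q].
[Q(γ) : Q] = 4 (equivalently, Q(γ) = Q(√163, √114))

Obviously Q(γ) ⊆ Q(√163, √114), and [Q(√163, √114):Q] = 4 (since 163, 114 are distinct squarefree integers > 1 with 18582 not a perfect square). To show equality we compute the minimal polynomial of γ. From γ = √163 + √114: γ^2 = 163 + 2√(18582) + 114 = 277 + 2√(18582), so γ^2 - 277 = 2√(18582); squaring, (γ^2 - 277)^2 = 4·18582, i.e. γ^4 - 554γ^2 + 76729 - 74328 = 0, i.e. γ^4 - 554γ^2 + 2401 = 0. So γ is a root of x^4 - 554x^2 + 2401. This polynomial is irreducible over Q: it has no rational root (each ±√163 ± √114 is irrational), and any factorization into two quadratics over Q would force √(18582) ∈ Q (pairing opposite roots) or √163, √114 ∈ Q (other pairings), all impossible. Hence [Q(γ):Q] = 4 = [Q(√163, √114):Q], so Q(γ) = Q(√163, √114).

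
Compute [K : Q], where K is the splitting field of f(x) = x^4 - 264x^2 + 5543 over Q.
[K : Q] = 4

Solving the quadratic in x^2: x^2 = (264 ± √(264^2 - 4·5543))/2 = (264 ± √47524)/2 = (264 ± 218)/2, giving x^2 = 23 or x^2 = 241. So f(x) = (x^2 - 23)(x^2 - 241) and the roots of f are ±√23, ±√241. Hence the splitting field is K = Q(√23, √241). Since 23 and 241 are distinct squarefree integers > 1, their product 5543 is not a perfect square, so √241 ∉ Q(√23). By the tower law [K:Q] = [Q(√23,√241):Q(√23)] · [Q(√23):Q] = 2 · 2 = 4.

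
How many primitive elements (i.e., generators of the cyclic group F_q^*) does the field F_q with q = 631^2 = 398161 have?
There are φ(398160) = 89856 primitive elements

F_q^* is cyclic of order q - 1 = 398160. A cyclic group of order m has exactly φ(m) generators. Here m = 398160 = 2^4 · 3^2 · 5 · 7 · 79, so the number of primitive elements is φ(398160) = 89856.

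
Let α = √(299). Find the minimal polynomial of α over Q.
m_α(x) = x^2 - 299

α satisfies α^2 - 299 = 0, so x^2 - 299 annihilates α. Since d = 299 is squarefree and ≠ 1, it is not a perfect square in Q, so x^2 - 299 has no rational root and is therefore irreducible over Q (a degree-2 polynomial over a field is irreducible iff it has no root). Hence m_α(x) = x^2 - 299.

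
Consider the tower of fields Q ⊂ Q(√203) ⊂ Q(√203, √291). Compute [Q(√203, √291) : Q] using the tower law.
[Q(√203, √291) : Q] = 4

[Q(√203):Q] = 2 (min poly x^2 - 203, irreducible since 203 is squarefree > 1). For the top step, suppose √291 ∈ Q(√203), say √291 = c + d√203 with c, d ∈ Q. Squaring: 291 = c^2 + 203d^2 + 2cd√203. Since √203 ∉ Q this forces 2cd = 0. If d = 0 then √291 = c ∈ Q, contradicting 291 squarefree > 1. If c = 0 then 291 = 203d^2, so 203·291 = (203d)^2 is a perfect square in Q — but 203·291 = 59073 is not a perfect square (since 203 and 291 are distinct squarefree integers). Contradiction. Hence √291 ∉ Q(√203), so x^2 - 291 stays irreducible over Q(√203) and [Q(√203, √291) : Q(√203)] = 2. By the tower law, [Q(√203, √291) : Q] = 2 · 2 = 4.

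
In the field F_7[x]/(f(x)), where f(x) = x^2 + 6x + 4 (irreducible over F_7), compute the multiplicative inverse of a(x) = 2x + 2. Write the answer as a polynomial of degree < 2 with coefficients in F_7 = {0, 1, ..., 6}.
a(x)^(-1) ≡ 4x + 6 (mod f(x))

Since f is irreducible over F_7, F_7[x]/(f) is a field and a(x) ≠ 0 has an inverse. Apply the extended Euclidean algorithm to f(x) and a(x) in F_7[x]: f(x) = (4x + 6)·a(x) + (6). The last nonzero remainder is the constant 6 = gcd(f, a) in F_7. Back-substituting through the division chain expresses 6 = s(x)·a(x) + t(x)·f(x) with s(x) ≡ 3x + 1 (mod f), so (3x + 1)·a(x) ≡ 6 (mod f). Multiplying by 6^(-1) ≡ 6 in F_7 gives a(x)^(-1) ≡ 6·(3x + 1) ≡ 4x + 6 (mod f). Check: (2x + 2)·(4x + 6) = x^2 + 6x + 5 ≡ 1 (mod x^2 + 6x + 4).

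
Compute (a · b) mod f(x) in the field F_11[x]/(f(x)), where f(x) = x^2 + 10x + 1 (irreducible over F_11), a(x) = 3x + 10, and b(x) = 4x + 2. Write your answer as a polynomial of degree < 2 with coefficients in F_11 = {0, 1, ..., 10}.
a · b ≡ 3x + 8 (mod f(x))

Multiply in F_11[x]: a(x)·b(x) = (3x + 10)·(4x + 2) = x^2 + 2x + 9. This has degree ≥ 2, so divide by f(x) over F_11: x^2 + 2x + 9 = (1)·(x^2 + 10x + 1) + (3x + 8). Hence a·b ≡ 3x + 8 (mod f). (F_11[x]/(f) is a field with 11^2 = 121 elements since f is irreducible of degree 2.)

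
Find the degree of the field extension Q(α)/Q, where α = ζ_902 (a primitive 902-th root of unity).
[Q(α):Q] = 400

The minimal polynomial of ζ_902 over Q is the 902-th cyclotomic polynomial Φ_902(x), which is irreducible over Q and has degree φ(902) = 400. Hence [Q(α):Q] = φ(902) = 400.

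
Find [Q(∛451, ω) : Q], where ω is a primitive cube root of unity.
[Q(∛451, ω) : Q] = 6

[Q(∛451):Q] = 3 (min poly x^3 - 451, irreducible since 451 is not a perfect cube). [Q(ω):Q] = 2 (min poly x^2 + x + 1). Since Q(∛451) ⊂ R and ω ∉ R, we have ω ∉ Q(∛451), so x^2 + x + 1 remains irreducible over Q(∛451) and [Q(∛451, ω) : Q(∛451)] = 2. By the tower law, [Q(∛451, ω) : Q] = 3 · 2 = 6. (In fact Q(∛451, ω) is the splitting field of x^3 - 451 over Q.)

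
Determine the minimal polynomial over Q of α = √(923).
m_α(x) = x^2 - 923

α satisfies α^2 - 923 = 0, so x^2 - 923 annihilates α. Since d = 923 is squarefree and ≠ 1, it is not a perfect square in Q, so x^2 - 923 has no rational root and is therefore irreducible over Q (a degree-2 polynomial over a field is irreducible iff it has no root). Hence m_α(x) = x^2 - 923.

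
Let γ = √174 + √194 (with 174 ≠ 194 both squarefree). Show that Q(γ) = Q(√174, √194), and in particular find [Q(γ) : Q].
[Q(γ) : Q] = 4 (equivalently, Q(γ) = Q(√174, √194))

Obviously Q(γ) ⊆ Q(√174, √194), and [Q(√174, √194):Q] = 4 (since 174, 194 are distinct squarefree integers > 1 with 33756 not a perfect square). To show equality we compute the minimal polynomial of γ. From γ = √174 + √194: γ^2 = 174 + 2√(33756) + 194 = 368 + 2√(33756), so γ^2 - 368 = 2√(33756); squaring, (γ^2 - 368)^2 = 4·33756, i.e. γ^4 - 736γ^2 + 135424 - 135024 = 0, i.e. γ^4 - 736γ^2 + 400 = 0. So γ is a root of x^4 - 736x^2 + 400. This polynomial is irreducible over Q: it has no rational root (each ±√174 ± √194 is irrational), and any factorization into two quadratics over Q would force √(33756) ∈ Q (pairing opposite roots) or √174, √194 ∈ Q (other pairings), all impossible. Hence [Q(γ):Q] = 4 = [Q(√174, √194):Q], so Q(γ) = Q(√174, √194).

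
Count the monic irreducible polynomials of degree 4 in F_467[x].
There are 11890648458 monic irreducible polynomials of degree 4 over F_467

Each element of F_{467^4} that lies in no proper subfield is a root of exactly one monic irreducible of degree 4 over F_467, and each such polynomial has 4 distinct roots in F_{467^4}. By Möbius inversion the count is N_467(4) = (1/4) Σ_{d|4} μ(4/d) · 467^d = (1/4)(μ(4)·467^1 + μ(2)·467^2 + μ(1)·467^4) = 47562593832/4 = 11890648458.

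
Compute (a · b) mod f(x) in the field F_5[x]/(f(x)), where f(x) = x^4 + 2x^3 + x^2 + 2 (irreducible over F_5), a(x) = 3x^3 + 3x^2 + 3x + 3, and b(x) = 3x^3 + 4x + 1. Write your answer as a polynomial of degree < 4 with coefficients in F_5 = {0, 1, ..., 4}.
a · b ≡ 3x^3 + 2x^2 + 3x + 3 (mod f(x))

Multiply in F_5[x]: a(x)·b(x) = (3x^3 + 3x^2 + 3x + 3)·(3x^3 + 4x + 1) = 4x^6 + 4x^5 + x^4 + 4x^3 + 3. This has degree ≥ 4, so divide by f(x) over F_5: 4x^6 + 4x^5 + x^4 + 4x^3 + 3 = (4x^2 + x)·(x^4 + 2x^3 + x^2 + 2) + (3x^3 + 2x^2 + 3x + 3). Hence a·b ≡ 3x^3 + 2x^2 + 3x + 3 (mod f). (F_5[x]/(f) is a field with 5^4 = 625 elements since f is irreducible of degree 4.)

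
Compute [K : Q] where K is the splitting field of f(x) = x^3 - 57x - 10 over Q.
[K : Q] = 6

By the rational root test, any rational root of the monic integer polynomial f(x) = x^3 - 57x - 10 must be an integer dividing the constant term -10, i.e. one of ±{1, 2, 5, 10}. Evaluating: f(1) = -66, f(-1) = 46, f(2) = -116, f(-2) = 96, f(5) = -170, f(-5) = 150, f(10) = 420, f(-10) = -440; none is 0, so f has no rational root and is therefore irreducible over Q (a cubic with no linear factor over a field is irreducible). For an irreducible cubic, the Galois group is A_3 or S_3 according as the discriminant disc(f) = -4a^3 - 27b^2 = -4·(-57)^3 - 27·(-10)^2 = 738072 is or is not a square in Q. Here disc(f) = 738072 is not a perfect square in Q, so the Galois group of f over Q is not contained in A_3 and must be all of S_3. The splitting field has degree |S_3| = 6 over Q, so [K : Q] = 6.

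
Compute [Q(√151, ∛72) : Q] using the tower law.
[Q(√151, ∛72) : Q] = 6

Let L = Q(√151, ∛72). Since Q(√151) ⊂ L and [Q(√151):Q] = 2, the tower law gives 2 | [L:Q]. Likewise Q(∛72) ⊂ L with [Q(∛72):Q] = 3 (because 72 is not a perfect cube), so 3 | [L:Q]. As gcd(2,3) = 1, [L:Q] is divisible by 6. Conversely L is generated over Q by √151 and ∛72, so [L:Q] ≤ 2·3 = 6. Therefore [Q(√151, ∛72) : Q] = 6.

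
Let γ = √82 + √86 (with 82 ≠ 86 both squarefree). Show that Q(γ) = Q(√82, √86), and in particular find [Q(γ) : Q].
[Q(γ) : Q] = 4 (equivalently, Q(γ) = Q(√82, √86))

Obviously Q(γ) ⊆ Q(√82, √86), and [Q(√82, √86):Q] = 4 (since 82, 86 are distinct squarefree integers > 1 with 7052 not a perfect square). To show equality we compute the minimal polynomial of γ. From γ = √82 + √86: γ^2 = 82 + 2√(7052) + 86 = 168 + 2√(7052), so γ^2 - 168 = 2√(7052); squaring, (γ^2 - 168)^2 = 4·7052, i.e. γ^4 - 336γ^2 + 28224 - 28208 = 0, i.e. γ^4 - 336γ^2 + 16 = 0. So γ is a root of x^4 - 336x^2 + 16. This polynomial is irreducible over Q: it has no rational root (each ±√82 ± √86 is irrational), and any factorization into two quadratics over Q would force √(7052) ∈ Q (pairing opposite roots) or √82, √86 ∈ Q (other pairings), all impossible. Hence [Q(γ):Q] = 4 = [Q(√82, √86):Q], so Q(γ) = Q(√82, √86).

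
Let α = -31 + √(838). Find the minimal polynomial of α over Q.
m_α(x) = x^2 + 62x + 123

From α + 31 = √(838), squaring gives (α + 31)^2 = 838, i.e. α^2 + 62α + 961 = 838, so α^2 + 62α + 123 = 0. The discriminant of x^2 + 62x + 123 is (62)^2 - 4·(123) = 3844 - 492 = 3352, and 4·(838) is not a perfect square in Q since 838 is squarefree and ≠ 1. Hence x^2 + 62x + 123 is irreducible over Q and is the minimal polynomial of α.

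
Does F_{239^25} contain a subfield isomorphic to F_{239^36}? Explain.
No: F_{239^36} is not a subfield of F_{239^25}

F_{p^m} embeds in F_{p^n} iff m | n. Here 36 ∤ 25 (since 25 = 0·36 + 25 with remainder 25 ≠ 0), so F_{239^36} is not a subfield of F_{239^25}. Equivalently: if it were, the tower law would give 36 = [F_{239^36}:F_239] dividing [F_{239^25}:F_239] = 25, contradiction.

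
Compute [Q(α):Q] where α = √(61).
[Q(α):Q] = 2

[Q(α):Q] equals the degree of the minimal polynomial of α. Here α^2 = 61 and x^2 - 61 is irreducible (d = 61 is squarefree, ≠ 1, hence not a square), so deg(m_α) = 2. Thus [Q(α):Q] = 2.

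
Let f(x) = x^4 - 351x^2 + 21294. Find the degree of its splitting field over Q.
[K : Q] = 4

Solving the quadratic in x^2: x^2 = (351 ± √(351^2 - 4·21294))/2 = (351 ± √38025)/2 = (351 ± 195)/2, giving x^2 = 273 or x^2 = 78. So f(x) = (x^2 - 273)(x^2 - 78) and the roots of f are ±√273, ±√78. Hence the splitting field is K = Q(√273, √78). Since 273 and 78 are distinct squarefree integers > 1, their product 21294 is not a perfect square, so √78 ∉ Q(√273). By the tower law [K:Q] = [Q(√273,√78):Q(√273)] · [Q(√273):Q] = 2 · 2 = 4.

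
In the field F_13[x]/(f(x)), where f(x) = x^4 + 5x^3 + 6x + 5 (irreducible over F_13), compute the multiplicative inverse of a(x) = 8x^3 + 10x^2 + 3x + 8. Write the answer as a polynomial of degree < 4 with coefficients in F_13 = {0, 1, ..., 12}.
a(x)^(-1) ≡ 7x^3 + 10x^2 + 8x + 2 (mod f(x))

Since f is irreducible over F_13, F_13[x]/(f) is a field and a(x) ≠ 0 has an inverse. Apply the extended Euclidean algorithm to f(x) and a(x) in F_13[x]: f(x) = (5x + 9)·a(x) + (12x^2 + 4x + 11);  a(x) = (5x + 10)·(12x^2 + 4x + 11) + (12x + 2);  (12x^2 + 4x + 11) = (x + 11)·(12x + 2) + (2). The last nonzero remainder is the constant 2 = gcd(f, a) in F_13. Back-substituting through the division chain expresses 2 = s(x)·a(x) + t(x)·f(x) with s(x) ≡ x^3 + 7x^2 + 3x + 4 (mod f), so (x^3 + 7x^2 + 3x + 4)·a(x) ≡ 2 (mod f). Multiplying by 2^(-1) ≡ 7 in F_13 gives a(x)^(-1) ≡ 7·(x^3 + 7x^2 + 3x + 4) ≡ 7x^3 + 10x^2 + 8x + 2 (mod f). Check: (8x^3 + 10x^2 + 3x + 8)·(7x^3 + 10x^2 + 8x + 2) = 4x^6 + 7x^5 + 3x^4 + 7x^2 + 5x + 3 ≡ 1 (mod x^4 + 5x^3 + 6x + 5).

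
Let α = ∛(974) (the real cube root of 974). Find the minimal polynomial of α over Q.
m_α(x) = x^3 - 974

α satisfies α^3 = 974, so x^3 - 974 annihilates α. By the rational root test, a rational root p/q (in lowest terms) of x^3 - 974 would satisfy p^3 = 974 q^3, forcing q = 1 and p^3 = 974; but 974 is not a perfect cube, contradiction. A monic cubic over Q with no rational root is irreducible (any nontrivial factorization would include a linear factor). Hence x^3 - 974 is the minimal polynomial of α, and in particular [Q(α):Q] = 3.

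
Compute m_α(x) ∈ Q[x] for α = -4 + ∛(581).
m_α(x) = x^3 + 12x^2 + 48x - 517

Set β = α + 4 = ∛(581), so β^3 = 581. Then (α + 4)^3 - 581 = 0, i.e. α is a root of g(x) = (x + 4)^3 - 581 = x^3 + 12x^2 + 48x - 517. Since g(x) = h(x + 4) where h(x) = x^3 - 581, and h is irreducible over Q (because 581 is not a perfect cube, so h has no rational root, and a monic cubic with no rational root is irreducible), g is also irreducible (irreducibility is preserved under the substitution x → x + 4). Hence m_α(x) = x^3 + 12x^2 + 48x - 517.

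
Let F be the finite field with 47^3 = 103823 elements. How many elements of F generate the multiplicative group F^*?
There are φ(103822) = 47520 primitive elements

F_q^* is cyclic of order q - 1 = 103822. A cyclic group of order m has exactly φ(m) generators. Here m = 103822 = 2 · 23 · 37 · 61, so the number of primitive elements is φ(103822) = 47520.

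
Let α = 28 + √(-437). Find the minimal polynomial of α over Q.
m_α(x) = x^2 - 56x + 1221

From α - 28 = √(-437), squaring gives (α - 28)^2 = -437, i.e. α^2 - 56α + 784 = -437, so α^2 - 56α + 1221 = 0. The discriminant of x^2 - 56x + 1221 is (-56)^2 - 4·(1221) = 3136 - 4884 = -1748, and 4·(-437) is not a perfect square in Q since -437 is squarefree and ≠ 1. Hence x^2 - 56x + 1221 is irreducible over Q and is the minimal polynomial of α.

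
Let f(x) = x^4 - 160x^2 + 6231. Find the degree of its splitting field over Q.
[K : Q] = 4

Solving the quadratic in x^2: x^2 = (160 ± √(160^2 - 4·6231))/2 = (160 ± √676)/2 = (160 ± 26)/2, giving x^2 = 93 or x^2 = 67. So f(x) = (x^2 - 93)(x^2 - 67) and the roots of f are ±√93, ±√67. Hence the splitting field is K = Q(√93, √67). Since 93 and 67 are distinct squarefree integers > 1, their product 6231 is not a perfect square, so √67 ∉ Q(√93). By the tower law [K:Q] = [Q(√93,√67):Q(√93)] · [Q(√93):Q] = 2 · 2 = 4.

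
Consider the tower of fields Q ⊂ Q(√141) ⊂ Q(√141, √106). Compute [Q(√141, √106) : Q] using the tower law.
[Q(√141, √106) : Q] = 4

[Q(√141):Q] = 2 (min poly x^2 - 141, irreducible since 141 is squarefree > 1). For the top step, suppose √106 ∈ Q(√141), say √106 = c + d√141 with c, d ∈ Q. Squaring: 106 = c^2 + 141d^2 + 2cd√141. Since √141 ∉ Q this forces 2cd = 0. If d = 0 then √106 = c ∈ Q, contradicting 106 squarefree > 1. If c = 0 then 106 = 141d^2, so 141·106 = (141d)^2 is a perfect square in Q — but 141·106 = 14946 is not a perfect square (since 141 and 106 are distinct squarefree integers). Contradiction. Hence √106 ∉ Q(√141), so x^2 - 106 stays irreducible over Q(√141) and [Q(√141, √106) : Q(√141)] = 2. By the tower law, [Q(√141, √106) : Q] = 2 · 2 = 4.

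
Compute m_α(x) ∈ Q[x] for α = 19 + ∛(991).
m_α(x) = x^3 - 57x^2 + 1083x - 7850

Set β = α - 19 = ∛(991), so β^3 = 991. Then (α - 19)^3 - 991 = 0, i.e. α is a root of g(x) = (x - 19)^3 - 991 = x^3 - 57x^2 + 1083x - 7850. Since g(x) = h(x - 19) where h(x) = x^3 - 991, and h is irreducible over Q (because 991 is not a perfect cube, so h has no rational root, and a monic cubic with no rational root is irreducible), g is also irreducible (irreducibility is preserved under the substitution x → x - 19). Hence m_α(x) = x^3 - 57x^2 + 1083x - 7850.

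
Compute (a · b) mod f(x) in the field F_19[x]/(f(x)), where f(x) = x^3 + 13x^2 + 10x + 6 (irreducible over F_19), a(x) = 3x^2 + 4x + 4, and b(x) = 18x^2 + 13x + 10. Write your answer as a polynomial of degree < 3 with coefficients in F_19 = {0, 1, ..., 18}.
a · b ≡ x^2 + 16x + 14 (mod f(x))

Multiply in F_19[x]: a(x)·b(x) = (3x^2 + 4x + 4)·(18x^2 + 13x + 10) = 16x^4 + 16x^3 + 2x^2 + 16x + 2. This has degree ≥ 3, so divide by f(x) over F_19: 16x^4 + 16x^3 + 2x^2 + 16x + 2 = (16x + 17)·(x^3 + 13x^2 + 10x + 6) + (x^2 + 16x + 14). Hence a·b ≡ x^2 + 16x + 14 (mod f). (F_19[x]/(f) is a field with 19^3 = 6859 elements since f is irreducible of degree 3.)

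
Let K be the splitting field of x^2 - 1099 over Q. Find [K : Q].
[K : Q] = 2

f(x) = x^2 - 1099 factors as (x - √1099)(x + √1099). The splitting field is K = Q(√1099). Since 1099 is squarefree and > 1, it is not a perfect square, so x^2 - 1099 is irreducible over Q and [Q(√1099) : Q] = 2. Hence [K : Q] = 2.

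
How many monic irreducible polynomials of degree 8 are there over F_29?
There are 62530713210 monic irreducible polynomials of degree 8 over F_29

Each element of F_{29^8} that lies in no proper subfield is a root of exactly one monic irreducible of degree 8 over F_29, and each such polynomial has 8 distinct roots in F_{29^8}. By Möbius inversion the count is N_29(8) = (1/8) Σ_{d|8} μ(8/d) · 29^d = (1/8)(μ(8)·29^1 + μ(4)·29^2 + μ(2)·29^4 + μ(1)·29^8) = 500245705680/8 = 62530713210.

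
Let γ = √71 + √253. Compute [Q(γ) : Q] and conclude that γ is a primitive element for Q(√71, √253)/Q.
[Q(γ) : Q] = 4 (equivalently, Q(γ) = Q(√71, √253))

Obviously Q(γ) ⊆ Q(√71, √253), and [Q(√71, √253):Q] = 4 (since 71, 253 are distinct squarefree integers > 1 with 17963 not a perfect square). To show equality we compute the minimal polynomial of γ. From γ = √71 + √253: γ^2 = 71 + 2√(17963) + 253 = 324 + 2√(17963), so γ^2 - 324 = 2√(17963); squaring, (γ^2 - 324)^2 = 4·17963, i.e. γ^4 - 648γ^2 + 104976 - 71852 = 0, i.e. γ^4 - 648γ^2 + 33124 = 0. So γ is a root of x^4 - 648x^2 + 33124. This polynomial is irreducible over Q: it has no rational root (each ±√71 ± √253 is irrational), and any factorization into two quadratics over Q would force √(17963) ∈ Q (pairing opposite roots) or √71, √253 ∈ Q (other pairings), all impossible. Hence [Q(γ):Q] = 4 = [Q(√71, √253):Q], so Q(γ) = Q(√71, √253).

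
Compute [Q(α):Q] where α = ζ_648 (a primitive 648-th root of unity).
[Q(α):Q] = 216

The minimal polynomial of ζ_648 over Q is the 648-th cyclotomic polynomial Φ_648(x), which is irreducible over Q and has degree φ(648) = 216. Hence [Q(α):Q] = φ(648) = 216.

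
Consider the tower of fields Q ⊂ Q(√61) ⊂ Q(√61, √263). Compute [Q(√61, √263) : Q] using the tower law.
[Q(√61, √263) : Q] = 4

[Q(√61):Q] = 2 (min poly x^2 - 61, irreducible since 61 is squarefree > 1). For the top step, suppose √263 ∈ Q(√61), say √263 = c + d√61 with c, d ∈ Q. Squaring: 263 = c^2 + 61d^2 + 2cd√61. Since √61 ∉ Q this forces 2cd = 0. If d = 0 then √263 = c ∈ Q, contradicting 263 squarefree > 1. If c = 0 then 263 = 61d^2, so 61·263 = (61d)^2 is a perfect square in Q — but 61·263 = 16043 is not a perfect square (since 61 and 263 are distinct squarefree integers). Contradiction. Hence √263 ∉ Q(√61), so x^2 - 263 stays irreducible over Q(√61) and [Q(√61, √263) : Q(√61)] = 2. By the tower law, [Q(√61, √263) : Q] = 2 · 2 = 4.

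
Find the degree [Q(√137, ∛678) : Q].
[Q(√137, ∛678) : Q] = 6

Let L = Q(√137, ∛678). Since Q(√137) ⊂ L and [Q(√137):Q] = 2, the tower law gives 2 | [L:Q]. Likewise Q(∛678) ⊂ L with [Q(∛678):Q] = 3 (because 678 is not a perfect cube), so 3 | [L:Q]. As gcd(2,3) = 1, [L:Q] is divisible by 6. Conversely L is generated over Q by √137 and ∛678, so [L:Q] ≤ 2·3 = 6. Therefore [Q(√137, ∛678) : Q] = 6.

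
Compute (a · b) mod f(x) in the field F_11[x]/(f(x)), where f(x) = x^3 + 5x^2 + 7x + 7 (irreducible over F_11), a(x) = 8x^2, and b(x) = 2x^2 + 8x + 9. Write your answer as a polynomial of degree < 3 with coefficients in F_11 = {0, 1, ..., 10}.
a · b ≡ 7x^2 + 2 (mod f(x))

Multiply in F_11[x]: a(x)·b(x) = (8x^2)·(2x^2 + 8x + 9) = 5x^4 + 9x^3 + 6x^2. This has degree ≥ 3, so divide by f(x) over F_11: 5x^4 + 9x^3 + 6x^2 = (5x + 6)·(x^3 + 5x^2 + 7x + 7) + (7x^2 + 2). Hence a·b ≡ 7x^2 + 2 (mod f). (F_11[x]/(f) is a field with 11^3 = 1331 elements since f is irreducible of degree 3.)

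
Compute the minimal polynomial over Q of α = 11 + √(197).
m_α(x) = x^2 - 22x - 76

From α - 11 = √(197), squaring gives (α - 11)^2 = 197, i.e. α^2 - 22α + 121 = 197, so α^2 - 22α - 76 = 0. The discriminant of x^2 - 22x - 76 is (-22)^2 - 4·(-76) = 484 + 304 = 788, and 4·(197) is not a perfect square in Q since 197 is squarefree and ≠ 1. Hence x^2 - 22x - 76 is irreducible over Q and is the minimal polynomial of α.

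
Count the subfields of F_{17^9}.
F_{17^9} has 3 subfields

The subfields of F_{p^n} are exactly the fields F_{p^d} for d | n (each is the fixed field of the unique index-d subgroup of Gal(F_{p^n}/F_p) ≅ Z/nZ). The divisors of n = 9 are {1, 3, 9}, giving 3 subfields: F_{17^1}, F_{17^3}, F_{17^9}.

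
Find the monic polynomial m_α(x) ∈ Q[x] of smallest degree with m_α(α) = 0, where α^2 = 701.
m_α(x) = x^2 - 701

α satisfies α^2 - 701 = 0, so x^2 - 701 annihilates α. Since d = 701 is squarefree and ≠ 1, it is not a perfect square in Q, so x^2 - 701 has no rational root and is therefore irreducible over Q (a degree-2 polynomial over a field is irreducible iff it has no root). Hence m_α(x) = x^2 - 701.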